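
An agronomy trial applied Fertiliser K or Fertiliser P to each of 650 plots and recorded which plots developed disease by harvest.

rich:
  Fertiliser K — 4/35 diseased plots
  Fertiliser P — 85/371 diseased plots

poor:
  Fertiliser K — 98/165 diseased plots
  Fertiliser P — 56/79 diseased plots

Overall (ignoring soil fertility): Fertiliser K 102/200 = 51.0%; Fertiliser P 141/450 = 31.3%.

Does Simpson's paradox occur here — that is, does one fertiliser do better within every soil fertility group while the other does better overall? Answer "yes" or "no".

yes

Within each soil fertility level (rich 11.4% vs 22.9%; poor 59.4% vs 70.9%), Fertiliser K has the lower rate every time. Pooled: 51.0% vs 31.3% — Fertiliser P has the lower rate overall. The two comparisons disagree.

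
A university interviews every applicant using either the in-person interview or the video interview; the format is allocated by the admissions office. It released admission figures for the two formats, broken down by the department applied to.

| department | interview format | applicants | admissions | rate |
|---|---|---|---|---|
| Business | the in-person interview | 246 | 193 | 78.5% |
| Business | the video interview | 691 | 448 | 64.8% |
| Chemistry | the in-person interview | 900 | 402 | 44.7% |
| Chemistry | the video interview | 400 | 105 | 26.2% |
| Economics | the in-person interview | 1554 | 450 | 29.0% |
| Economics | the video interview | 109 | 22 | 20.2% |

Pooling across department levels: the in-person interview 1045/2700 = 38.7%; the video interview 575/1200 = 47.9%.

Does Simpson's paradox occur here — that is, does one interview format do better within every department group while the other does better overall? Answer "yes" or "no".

yes

Within each department level (Business 78.5% vs 64.8%; Chemistry 44.7% vs 26.2%; Economics 29.0% vs 20.2%), the in-person interview has the higher rate every time. Pooled: 38.7% vs 47.9% — the video interview has the higher rate overall. The two comparisons disagree.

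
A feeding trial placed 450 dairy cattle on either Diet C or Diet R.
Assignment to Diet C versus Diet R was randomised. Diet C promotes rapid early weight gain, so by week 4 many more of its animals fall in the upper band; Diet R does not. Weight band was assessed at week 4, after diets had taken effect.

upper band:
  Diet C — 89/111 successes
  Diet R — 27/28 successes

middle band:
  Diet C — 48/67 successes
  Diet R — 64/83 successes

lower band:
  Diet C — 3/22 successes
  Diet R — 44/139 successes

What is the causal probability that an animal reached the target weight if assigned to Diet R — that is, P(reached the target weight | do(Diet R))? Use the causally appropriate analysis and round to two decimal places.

The stratified and pooled comparisons disagree (Diet R wins within each week-4 weight band; Diet C wins overall), so the answer turns on the causal role of week-4 weight band.
Week-4 weight band is downstream of the diet. One should not condition on a consequence of treatment, so the overall rates are the right comparison.
So P(outcome | do(Diet R)) is just the pooled rate for Diet R: 135/250 = 0.540.

0.54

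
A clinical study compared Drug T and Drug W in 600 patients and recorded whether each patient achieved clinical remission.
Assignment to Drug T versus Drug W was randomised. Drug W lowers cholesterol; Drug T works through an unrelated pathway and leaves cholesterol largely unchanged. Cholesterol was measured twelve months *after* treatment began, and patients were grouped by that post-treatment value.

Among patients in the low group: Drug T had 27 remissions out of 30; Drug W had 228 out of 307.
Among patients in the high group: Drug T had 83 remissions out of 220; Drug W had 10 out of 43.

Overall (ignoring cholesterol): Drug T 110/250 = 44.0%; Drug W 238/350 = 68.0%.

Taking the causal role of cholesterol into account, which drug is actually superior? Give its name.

Drug W

Drug T is higher inside every cholesterol stratum but Drug W is higher in aggregate. Whether to stratify depends on how cholesterol relates to the drug.
Cholesterol here is a post-treatment variable shaped by the drug; conditioning on it would introduce bias rather than remove it. The overall comparison is the causal one.
Pooled: Drug T 44.0% vs Drug W 68.0%; Drug W is higher overall.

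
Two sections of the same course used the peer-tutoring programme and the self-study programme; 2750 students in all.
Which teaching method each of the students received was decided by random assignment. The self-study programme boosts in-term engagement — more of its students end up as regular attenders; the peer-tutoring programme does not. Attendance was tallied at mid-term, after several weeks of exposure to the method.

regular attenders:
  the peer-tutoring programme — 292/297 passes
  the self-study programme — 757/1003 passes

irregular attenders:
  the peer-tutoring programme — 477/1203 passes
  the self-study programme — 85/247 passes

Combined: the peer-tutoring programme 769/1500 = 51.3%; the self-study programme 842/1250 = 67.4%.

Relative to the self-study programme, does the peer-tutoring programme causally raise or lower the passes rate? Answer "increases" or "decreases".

The stratified and pooled comparisons disagree (the peer-tutoring programme wins within each mid-term attendance; the self-study programme wins overall), so the answer turns on the causal role of mid-term attendance.
Mid-term attendance lies on the pathway teaching method → mid-term attendance → outcome, so adjusting for it blocks the indirect effect. For the total causal effect of teaching method, use the unadjusted pooled rates.
Pooled: the peer-tutoring programme 51.3% vs the self-study programme 67.4%; the self-study programme is higher overall.

decreases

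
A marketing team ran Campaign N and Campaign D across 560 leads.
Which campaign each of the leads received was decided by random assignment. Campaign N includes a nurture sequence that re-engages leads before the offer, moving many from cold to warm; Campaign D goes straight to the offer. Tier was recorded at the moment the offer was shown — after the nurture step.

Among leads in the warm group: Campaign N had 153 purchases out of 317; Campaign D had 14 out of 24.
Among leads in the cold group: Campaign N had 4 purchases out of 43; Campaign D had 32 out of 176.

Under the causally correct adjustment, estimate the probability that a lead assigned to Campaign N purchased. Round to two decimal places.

The engagement tier-specific comparison favours Campaign D throughout, but the pooled figures favour Campaign N. The question is whether to condition on engagement tier.
Engagement tier here is a post-treatment variable shaped by the campaign; conditioning on it would introduce bias rather than remove it. The overall comparison is the causal one.
So P(outcome | do(Campaign N)) is just the pooled rate for Campaign N: 157/360 = 0.436.

0.44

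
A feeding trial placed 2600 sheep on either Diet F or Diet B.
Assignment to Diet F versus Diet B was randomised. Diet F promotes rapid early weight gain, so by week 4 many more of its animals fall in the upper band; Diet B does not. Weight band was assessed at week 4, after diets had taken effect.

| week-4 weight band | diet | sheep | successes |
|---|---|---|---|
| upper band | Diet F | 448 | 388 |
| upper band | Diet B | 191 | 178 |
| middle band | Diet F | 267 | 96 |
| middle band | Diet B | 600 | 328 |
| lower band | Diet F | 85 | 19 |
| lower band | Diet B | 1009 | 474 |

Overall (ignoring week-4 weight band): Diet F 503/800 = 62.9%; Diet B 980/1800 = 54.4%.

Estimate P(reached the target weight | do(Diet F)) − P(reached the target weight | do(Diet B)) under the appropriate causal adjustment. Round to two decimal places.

+0.08

The week-4 weight band-specific comparison favours Diet B throughout, but the pooled figures favour Diet F. The question is whether to condition on week-4 weight band.
Because the diet influences week-4 weight band, week-4 weight band is a post-treatment mediator, not a confounder. Stratifying on it would bias the estimate; the causal effect is the crude pooled difference.
The causal difference is the pooled difference: 0.629 − 0.544 = +0.084.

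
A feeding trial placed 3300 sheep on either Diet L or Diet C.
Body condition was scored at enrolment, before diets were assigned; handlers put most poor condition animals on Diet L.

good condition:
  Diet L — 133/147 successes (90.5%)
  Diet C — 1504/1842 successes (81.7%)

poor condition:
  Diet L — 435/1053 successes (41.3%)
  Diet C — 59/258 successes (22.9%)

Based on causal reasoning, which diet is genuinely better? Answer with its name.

Diet L

The starting body condition-specific comparison favours Diet L throughout, but the pooled figures favour Diet C. The question is whether to condition on starting body condition.
Starting body condition differs across diets for reasons unrelated to any effect of the diet itself, and it separately predicts the outcome — a classic confounder. We must compare within starting body condition levels.
Within each level — good condition: 90.5% vs 81.7%; poor condition: 41.3% vs 22.9% — Diet L is higher every time.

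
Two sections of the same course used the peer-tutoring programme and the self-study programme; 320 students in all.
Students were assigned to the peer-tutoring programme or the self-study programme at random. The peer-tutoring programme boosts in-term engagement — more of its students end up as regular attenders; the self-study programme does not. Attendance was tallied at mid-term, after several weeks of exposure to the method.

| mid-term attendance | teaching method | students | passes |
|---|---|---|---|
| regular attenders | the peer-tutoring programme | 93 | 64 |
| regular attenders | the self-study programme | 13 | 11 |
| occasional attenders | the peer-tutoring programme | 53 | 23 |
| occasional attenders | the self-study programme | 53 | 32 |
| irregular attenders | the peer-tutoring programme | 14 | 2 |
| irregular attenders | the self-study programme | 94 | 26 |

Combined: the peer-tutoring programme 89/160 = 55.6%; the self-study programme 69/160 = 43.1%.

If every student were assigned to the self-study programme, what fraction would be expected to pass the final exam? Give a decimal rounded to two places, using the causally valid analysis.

0.43

The stratified and pooled comparisons disagree (the self-study programme wins within each mid-term attendance; the peer-tutoring programme wins overall), so the answer turns on the causal role of mid-term attendance.
Mid-term attendance is downstream of the teaching method. One should not condition on a consequence of treatment, so the overall rates are the right comparison.
So P(outcome | do(the self-study programme)) is just the pooled rate for the self-study programme: 69/160 = 0.431.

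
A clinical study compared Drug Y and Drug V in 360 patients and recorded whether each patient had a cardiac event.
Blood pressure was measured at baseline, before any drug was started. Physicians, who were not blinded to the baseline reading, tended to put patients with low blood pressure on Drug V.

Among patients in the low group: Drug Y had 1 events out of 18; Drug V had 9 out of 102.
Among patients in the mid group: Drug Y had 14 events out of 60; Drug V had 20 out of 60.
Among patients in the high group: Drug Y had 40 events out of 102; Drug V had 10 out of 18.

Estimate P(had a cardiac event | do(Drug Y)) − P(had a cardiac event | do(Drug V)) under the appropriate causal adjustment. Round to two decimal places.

-0.10

The stratified and pooled comparisons disagree (Drug Y wins within each blood pressure; Drug V wins overall), so the answer turns on the causal role of blood pressure.
Nothing the drug does changes blood pressure; the imbalance is an allocation artefact. With blood pressure also predicting the outcome, the pooled figure is confounded, and the within-stratum comparison is the causal one.
Adjusting over the population distribution of blood pressure: 0.333·(0.056−0.088) + 0.333·(0.233−0.333) + 0.333·(0.392−0.556) = -0.099.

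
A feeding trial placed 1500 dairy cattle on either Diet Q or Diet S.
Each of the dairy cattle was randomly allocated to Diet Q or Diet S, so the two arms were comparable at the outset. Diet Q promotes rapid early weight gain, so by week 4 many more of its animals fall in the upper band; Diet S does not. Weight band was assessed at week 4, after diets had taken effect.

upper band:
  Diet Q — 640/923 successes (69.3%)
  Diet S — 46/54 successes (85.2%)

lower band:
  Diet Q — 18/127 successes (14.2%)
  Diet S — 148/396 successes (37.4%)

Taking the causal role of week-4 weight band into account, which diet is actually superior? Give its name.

Diet Q

Within every week-4 weight band level Diet S has the higher rate, yet pooled Diet Q does — Simpson's reversal.
Because the diet influences week-4 weight band, week-4 weight band is a post-treatment mediator, not a confounder. Stratifying on it would bias the estimate; the causal effect is the crude pooled difference.
Pooled: Diet Q 62.7% vs Diet S 43.1%; Diet Q is higher overall.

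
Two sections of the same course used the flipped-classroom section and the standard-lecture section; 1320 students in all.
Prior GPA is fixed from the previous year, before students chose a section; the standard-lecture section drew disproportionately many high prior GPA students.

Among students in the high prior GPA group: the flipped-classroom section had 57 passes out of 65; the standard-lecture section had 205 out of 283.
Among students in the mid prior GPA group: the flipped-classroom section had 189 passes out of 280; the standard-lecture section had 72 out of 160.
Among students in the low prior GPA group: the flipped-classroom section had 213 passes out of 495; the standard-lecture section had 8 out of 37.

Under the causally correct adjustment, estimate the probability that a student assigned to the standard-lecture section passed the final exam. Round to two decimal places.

Within every prior GPA band level the flipped-classroom section has the higher rate, yet pooled the standard-lecture section does — Simpson's reversal.
The imbalance in prior GPA band arose from how students were allocated, not from anything the teaching method did; and prior GPA band independently affects the outcome. The pooled gap is confounded — condition on prior GPA band.
Standardising the standard-lecture section to the population prior GPA band mix: 0.264·205/283 + 0.333·72/160 + 0.403·8/37 = 0.428.

0.43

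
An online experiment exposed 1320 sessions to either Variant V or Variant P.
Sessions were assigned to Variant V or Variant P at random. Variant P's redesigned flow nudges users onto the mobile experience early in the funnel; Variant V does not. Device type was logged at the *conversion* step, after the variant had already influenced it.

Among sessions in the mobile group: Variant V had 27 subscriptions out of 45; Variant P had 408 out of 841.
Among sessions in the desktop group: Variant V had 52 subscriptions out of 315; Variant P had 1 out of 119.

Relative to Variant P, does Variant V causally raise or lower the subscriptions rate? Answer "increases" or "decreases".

Device type lies on the pathway variant → device type → outcome, so adjusting for it blocks the indirect effect. For the total causal effect of variant, use the unadjusted pooled rates.
Pooled: Variant V 21.9% vs Variant P 42.6%; Variant P is higher overall.

decreases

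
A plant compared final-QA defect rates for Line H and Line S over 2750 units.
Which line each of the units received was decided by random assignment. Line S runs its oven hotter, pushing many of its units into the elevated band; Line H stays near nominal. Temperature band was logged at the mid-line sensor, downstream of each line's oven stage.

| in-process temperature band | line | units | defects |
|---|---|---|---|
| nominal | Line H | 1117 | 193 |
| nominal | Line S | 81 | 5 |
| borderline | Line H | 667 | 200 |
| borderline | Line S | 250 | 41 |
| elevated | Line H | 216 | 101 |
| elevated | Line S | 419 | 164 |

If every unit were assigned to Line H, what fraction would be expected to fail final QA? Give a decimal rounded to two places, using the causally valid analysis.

0.25

Stratifying would compare lines among units the lines themselves sorted into in-process temperature band groups — a form of selection on an intermediate. The unconditioned pooled rates give the total causal effect.
So P(outcome | do(Line H)) is just the pooled rate for Line H: 494/2000 = 0.247.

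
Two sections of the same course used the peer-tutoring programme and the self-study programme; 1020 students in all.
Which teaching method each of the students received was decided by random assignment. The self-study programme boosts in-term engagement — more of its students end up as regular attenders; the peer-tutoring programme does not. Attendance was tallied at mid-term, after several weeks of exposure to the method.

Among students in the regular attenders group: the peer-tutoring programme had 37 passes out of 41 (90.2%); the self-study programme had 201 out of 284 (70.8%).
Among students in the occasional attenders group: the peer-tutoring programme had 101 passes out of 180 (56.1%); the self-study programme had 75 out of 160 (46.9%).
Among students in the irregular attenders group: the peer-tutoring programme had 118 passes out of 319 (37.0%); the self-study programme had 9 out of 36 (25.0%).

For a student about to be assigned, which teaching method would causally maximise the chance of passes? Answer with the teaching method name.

Mid-term attendance is downstream of the teaching method. One should not condition on a consequence of treatment, so the overall rates are the right comparison.
Pooled: the peer-tutoring programme 47.4% vs the self-study programme 59.4%; the self-study programme is higher overall.

the self-study programme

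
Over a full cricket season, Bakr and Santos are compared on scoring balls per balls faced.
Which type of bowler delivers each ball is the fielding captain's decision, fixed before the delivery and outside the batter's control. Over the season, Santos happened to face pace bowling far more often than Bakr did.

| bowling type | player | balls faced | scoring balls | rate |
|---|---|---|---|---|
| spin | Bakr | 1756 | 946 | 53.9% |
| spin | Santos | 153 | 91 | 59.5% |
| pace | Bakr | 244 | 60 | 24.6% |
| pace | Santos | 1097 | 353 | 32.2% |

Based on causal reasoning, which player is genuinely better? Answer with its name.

Here bowling type is a common cause — it drives both which player a case falls under and the outcome. The crude comparison mixes populations; the stratum-specific rates are the causally relevant ones.
Within each level — spin: 53.9% vs 59.5%; pace: 24.6% vs 32.2% — Santos is higher every time.

Santos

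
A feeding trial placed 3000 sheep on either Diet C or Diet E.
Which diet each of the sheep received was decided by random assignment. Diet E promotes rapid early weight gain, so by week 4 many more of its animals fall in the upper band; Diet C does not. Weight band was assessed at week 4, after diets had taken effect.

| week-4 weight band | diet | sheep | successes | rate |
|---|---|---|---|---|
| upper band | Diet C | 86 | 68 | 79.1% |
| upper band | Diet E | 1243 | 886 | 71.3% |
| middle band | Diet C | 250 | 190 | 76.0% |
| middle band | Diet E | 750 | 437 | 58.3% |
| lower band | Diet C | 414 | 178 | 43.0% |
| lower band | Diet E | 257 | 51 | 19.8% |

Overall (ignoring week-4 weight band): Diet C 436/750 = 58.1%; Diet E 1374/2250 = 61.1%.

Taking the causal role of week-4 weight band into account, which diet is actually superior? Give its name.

Diet C is higher inside every week-4 weight band stratum but Diet E is higher in aggregate. Whether to stratify depends on how week-4 weight band relates to the diet.
Week-4 weight band here is a post-treatment variable shaped by the diet; conditioning on it would introduce bias rather than remove it. The overall comparison is the causal one.
Pooled: Diet C 58.1% vs Diet E 61.1%; Diet E is higher overall.

Diet E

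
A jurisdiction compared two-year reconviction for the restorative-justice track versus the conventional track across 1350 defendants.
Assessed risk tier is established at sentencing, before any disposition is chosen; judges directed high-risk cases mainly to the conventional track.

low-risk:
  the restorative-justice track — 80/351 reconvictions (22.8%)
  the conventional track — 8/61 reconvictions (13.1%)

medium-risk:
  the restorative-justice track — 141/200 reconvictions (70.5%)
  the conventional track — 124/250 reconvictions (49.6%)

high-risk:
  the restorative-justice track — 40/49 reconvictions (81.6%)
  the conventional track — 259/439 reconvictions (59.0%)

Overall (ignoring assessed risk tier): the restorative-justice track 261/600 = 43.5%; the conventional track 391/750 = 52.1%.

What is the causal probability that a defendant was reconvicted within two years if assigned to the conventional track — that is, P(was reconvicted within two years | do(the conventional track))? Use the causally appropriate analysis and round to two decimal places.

Since assessed risk tier is a pre-existing factor (not a product of the disposition) and it affects the outcome on its own, it is a confounder. The stratified rates, not the pooled rate, identify the causal effect.
Standardising the conventional track to the population assessed risk tier mix: 0.305·8/61 + 0.333·124/250 + 0.361·259/439 = 0.419.

0.42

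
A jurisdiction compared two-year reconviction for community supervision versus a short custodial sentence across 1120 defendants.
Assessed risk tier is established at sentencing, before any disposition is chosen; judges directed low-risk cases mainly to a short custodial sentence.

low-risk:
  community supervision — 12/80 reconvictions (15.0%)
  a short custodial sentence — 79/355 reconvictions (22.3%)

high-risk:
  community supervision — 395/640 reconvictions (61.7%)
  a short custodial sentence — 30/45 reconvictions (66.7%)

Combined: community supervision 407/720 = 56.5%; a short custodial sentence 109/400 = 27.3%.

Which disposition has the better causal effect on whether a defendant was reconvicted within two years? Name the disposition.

community supervision

Within every assessed risk tier level community supervision has the lower rate, yet pooled a short custodial sentence does — Simpson's reversal.
Assessed risk tier differs across dispositions for reasons unrelated to any effect of the disposition itself, and it separately predicts the outcome — a classic confounder. We must compare within assessed risk tier levels.
Within each level — low-risk: 15.0% vs 22.3%; high-risk: 61.7% vs 66.7% — community supervision is lower every time.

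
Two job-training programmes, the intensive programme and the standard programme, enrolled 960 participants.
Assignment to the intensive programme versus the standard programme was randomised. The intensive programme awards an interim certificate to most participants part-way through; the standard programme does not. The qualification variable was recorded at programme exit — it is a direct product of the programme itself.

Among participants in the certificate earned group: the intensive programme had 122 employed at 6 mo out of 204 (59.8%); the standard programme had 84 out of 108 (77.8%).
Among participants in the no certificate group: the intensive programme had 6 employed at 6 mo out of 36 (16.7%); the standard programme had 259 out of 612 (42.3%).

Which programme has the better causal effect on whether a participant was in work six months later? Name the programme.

the intensive programme

Qualification attained during the programme is recorded after the programme and is itself shifted by it — it sits on the causal path from programme to outcome. Conditioning on a mediator would strip out part of the effect we want; the pooled comparison gives the total causal effect.
Pooled: the intensive programme 53.3% vs the standard programme 47.6%; the intensive programme is higher overall.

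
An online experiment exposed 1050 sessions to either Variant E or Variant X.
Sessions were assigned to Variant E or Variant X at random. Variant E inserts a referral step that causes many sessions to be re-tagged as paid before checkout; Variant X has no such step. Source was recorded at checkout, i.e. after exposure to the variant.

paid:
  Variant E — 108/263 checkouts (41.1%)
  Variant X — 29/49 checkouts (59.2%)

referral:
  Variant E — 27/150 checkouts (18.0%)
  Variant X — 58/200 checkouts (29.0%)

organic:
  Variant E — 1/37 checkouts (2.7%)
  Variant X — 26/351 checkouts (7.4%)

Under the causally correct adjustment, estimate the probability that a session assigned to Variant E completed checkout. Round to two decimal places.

0.30

Variant X is higher inside every traffic source stratum but Variant E is higher in aggregate. Whether to stratify depends on how traffic source relates to the variant.
Traffic source is downstream of the variant. One should not condition on a consequence of treatment, so the overall rates are the right comparison.
So P(outcome | do(Variant E)) is just the pooled rate for Variant E: 136/450 = 0.302.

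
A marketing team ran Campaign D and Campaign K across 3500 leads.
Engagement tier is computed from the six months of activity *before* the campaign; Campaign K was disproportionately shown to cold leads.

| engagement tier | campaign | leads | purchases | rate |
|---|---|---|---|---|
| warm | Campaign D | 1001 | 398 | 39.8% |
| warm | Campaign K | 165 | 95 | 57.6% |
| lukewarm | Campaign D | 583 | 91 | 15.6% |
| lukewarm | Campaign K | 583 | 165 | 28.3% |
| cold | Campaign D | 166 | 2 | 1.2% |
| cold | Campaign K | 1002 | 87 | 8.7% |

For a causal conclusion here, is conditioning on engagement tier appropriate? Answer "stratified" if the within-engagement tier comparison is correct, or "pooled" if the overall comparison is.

Here engagement tier is a common cause — it drives both which campaign a case falls under and the outcome. The crude comparison mixes populations; the stratum-specific rates are the causally relevant ones.
Within each level — warm: 39.8% vs 57.6%; lukewarm: 15.6% vs 28.3%; cold: 1.2% vs 8.7% — Campaign K is higher every time.

stratified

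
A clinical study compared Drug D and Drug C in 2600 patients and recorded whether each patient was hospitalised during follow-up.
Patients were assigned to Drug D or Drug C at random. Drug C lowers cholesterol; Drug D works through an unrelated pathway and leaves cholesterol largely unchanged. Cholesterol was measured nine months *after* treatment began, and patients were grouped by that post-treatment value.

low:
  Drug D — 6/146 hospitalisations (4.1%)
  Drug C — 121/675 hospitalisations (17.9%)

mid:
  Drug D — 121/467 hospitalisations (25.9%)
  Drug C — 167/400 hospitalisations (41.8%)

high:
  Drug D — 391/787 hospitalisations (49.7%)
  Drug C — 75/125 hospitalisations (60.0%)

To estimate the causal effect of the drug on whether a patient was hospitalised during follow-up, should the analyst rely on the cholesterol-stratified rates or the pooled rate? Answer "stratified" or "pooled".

pooled

The cholesterol-specific comparison favours Drug D throughout, but the pooled figures favour Drug C. The question is whether to condition on cholesterol.
Stratifying would compare drugs among patients the drugs themselves sorted into cholesterol groups — a form of selection on an intermediate. The unconditioned pooled rates give the total causal effect.
Pooled: Drug D 37.0% vs Drug C 30.2%; Drug C is lower overall.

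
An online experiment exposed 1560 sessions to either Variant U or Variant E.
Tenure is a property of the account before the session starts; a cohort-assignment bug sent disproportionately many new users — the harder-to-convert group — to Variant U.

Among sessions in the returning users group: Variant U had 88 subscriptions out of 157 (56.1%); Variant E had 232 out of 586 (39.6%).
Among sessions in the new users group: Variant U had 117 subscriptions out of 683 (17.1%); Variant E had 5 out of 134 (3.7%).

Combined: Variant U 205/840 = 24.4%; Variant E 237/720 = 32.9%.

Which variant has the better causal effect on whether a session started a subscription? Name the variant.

Variant U

User tenure differs across variants for reasons unrelated to any effect of the variant itself, and it separately predicts the outcome — a classic confounder. We must compare within user tenure levels.
Within each level — returning users: 56.1% vs 39.6%; new users: 17.1% vs 3.7% — Variant U is higher every time.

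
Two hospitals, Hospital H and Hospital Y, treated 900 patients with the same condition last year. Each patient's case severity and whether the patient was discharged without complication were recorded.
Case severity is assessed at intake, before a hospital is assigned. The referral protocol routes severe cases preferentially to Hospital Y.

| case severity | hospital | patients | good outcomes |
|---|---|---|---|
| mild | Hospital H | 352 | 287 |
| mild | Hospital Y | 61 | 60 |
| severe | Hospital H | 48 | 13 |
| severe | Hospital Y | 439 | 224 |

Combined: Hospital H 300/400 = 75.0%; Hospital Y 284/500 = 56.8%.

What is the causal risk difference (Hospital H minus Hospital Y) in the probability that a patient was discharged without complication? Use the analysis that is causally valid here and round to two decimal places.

-0.21

Nothing the hospital does changes case severity; the imbalance is an allocation artefact. With case severity also predicting the outcome, the pooled figure is confounded, and the within-stratum comparison is the causal one.
Adjusting over the population distribution of case severity: 0.459·(0.815−0.984) + 0.541·(0.271−0.510) = -0.207.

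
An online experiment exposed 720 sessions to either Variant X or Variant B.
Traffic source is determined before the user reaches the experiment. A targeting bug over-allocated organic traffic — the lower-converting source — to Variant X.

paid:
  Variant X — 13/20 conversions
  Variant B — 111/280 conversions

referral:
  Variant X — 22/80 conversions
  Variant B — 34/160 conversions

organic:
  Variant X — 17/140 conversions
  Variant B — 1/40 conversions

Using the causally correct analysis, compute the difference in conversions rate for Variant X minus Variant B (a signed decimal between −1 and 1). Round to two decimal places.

The stratified and pooled comparisons disagree (Variant X wins within each traffic source; Variant B wins overall), so the answer turns on the causal role of traffic source.
Traffic source satisfies the back-door criterion: it is not a descendant of the variant, and it blocks the spurious path from variant to outcome. Adjusting for it (i.e., using the within-traffic source rates) gives the causal effect.
Adjusting over the population distribution of traffic source: 0.417·(0.650−0.396) + 0.333·(0.275−0.212) + 0.250·(0.121−0.025) = +0.151.

+0.15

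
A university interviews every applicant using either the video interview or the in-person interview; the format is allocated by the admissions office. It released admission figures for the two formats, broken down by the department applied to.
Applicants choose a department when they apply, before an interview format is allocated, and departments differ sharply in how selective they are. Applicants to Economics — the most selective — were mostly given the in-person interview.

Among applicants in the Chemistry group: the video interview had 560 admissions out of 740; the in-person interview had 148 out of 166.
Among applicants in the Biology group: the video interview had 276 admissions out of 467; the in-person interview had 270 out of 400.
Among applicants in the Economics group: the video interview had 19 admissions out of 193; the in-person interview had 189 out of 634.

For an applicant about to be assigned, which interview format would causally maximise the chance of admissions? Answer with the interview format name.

the in-person interview

The department-specific comparison favours the in-person interview throughout, but the pooled figures favour the video interview. The question is whether to condition on department.
The imbalance in department arose from how applicants were allocated, not from anything the interview format did; and department independently affects the outcome. The pooled gap is confounded — condition on department.
Within each level — Chemistry: 75.7% vs 89.2%; Biology: 59.1% vs 67.5%; Economics: 9.8% vs 29.8% — the in-person interview is higher every time.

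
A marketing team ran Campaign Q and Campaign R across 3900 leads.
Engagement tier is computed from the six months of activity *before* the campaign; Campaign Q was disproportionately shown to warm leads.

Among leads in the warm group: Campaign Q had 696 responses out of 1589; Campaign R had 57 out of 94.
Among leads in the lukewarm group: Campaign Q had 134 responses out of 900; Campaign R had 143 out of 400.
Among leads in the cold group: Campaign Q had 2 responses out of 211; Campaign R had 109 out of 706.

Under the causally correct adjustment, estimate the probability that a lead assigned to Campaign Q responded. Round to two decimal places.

Campaign R is higher inside every engagement tier stratum but Campaign Q is higher in aggregate. Whether to stratify depends on how engagement tier relates to the campaign.
Engagement tier is set before the campaign has any effect — it is not caused by the campaign — and it independently drives the outcome. That makes it a confounder, so the causal comparison is within engagement tier levels.
Standardising Campaign Q to the population engagement tier mix: 0.432·696/1589 + 0.333·134/900 + 0.235·2/211 = 0.241.

0.24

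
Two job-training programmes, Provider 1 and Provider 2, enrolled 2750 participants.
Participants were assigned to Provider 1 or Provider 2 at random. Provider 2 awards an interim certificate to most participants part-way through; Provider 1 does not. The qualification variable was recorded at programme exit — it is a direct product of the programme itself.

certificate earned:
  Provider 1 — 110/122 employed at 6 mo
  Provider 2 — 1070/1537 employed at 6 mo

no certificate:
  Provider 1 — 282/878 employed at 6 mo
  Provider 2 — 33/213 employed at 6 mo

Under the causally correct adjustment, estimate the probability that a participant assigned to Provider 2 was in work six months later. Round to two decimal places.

Provider 1 is higher inside every qualification attained during the programme stratum but Provider 2 is higher in aggregate. Whether to stratify depends on how qualification attained during the programme relates to the programme.
Qualification attained during the programme here is a post-treatment variable shaped by the programme; conditioning on it would introduce bias rather than remove it. The overall comparison is the causal one.
So P(outcome | do(Provider 2)) is just the pooled rate for Provider 2: 1103/1750 = 0.630.

0.63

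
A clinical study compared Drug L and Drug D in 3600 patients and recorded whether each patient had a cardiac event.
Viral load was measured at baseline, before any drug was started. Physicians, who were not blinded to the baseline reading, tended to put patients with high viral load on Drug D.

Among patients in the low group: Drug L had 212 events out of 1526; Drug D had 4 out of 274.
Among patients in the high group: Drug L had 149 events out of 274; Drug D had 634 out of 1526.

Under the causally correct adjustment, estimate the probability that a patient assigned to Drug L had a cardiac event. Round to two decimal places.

0.34

Since viral load is a pre-existing factor (not a product of the drug) and it affects the outcome on its own, it is a confounder. The stratified rates, not the pooled rate, identify the causal effect.
Standardising Drug L to the population viral load mix: 0.500·212/1526 + 0.500·149/274 = 0.341.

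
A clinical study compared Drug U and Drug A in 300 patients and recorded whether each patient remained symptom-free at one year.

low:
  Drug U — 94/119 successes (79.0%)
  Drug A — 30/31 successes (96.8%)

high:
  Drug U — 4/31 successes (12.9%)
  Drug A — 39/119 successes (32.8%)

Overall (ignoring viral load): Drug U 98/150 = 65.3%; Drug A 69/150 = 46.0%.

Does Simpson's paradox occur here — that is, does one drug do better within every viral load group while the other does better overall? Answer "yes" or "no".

yes

Within each viral load level (low 79.0% vs 96.8%; high 12.9% vs 32.8%), Drug A has the higher rate every time. Pooled: 65.3% vs 46.0% — Drug U has the higher rate overall. The two comparisons disagree.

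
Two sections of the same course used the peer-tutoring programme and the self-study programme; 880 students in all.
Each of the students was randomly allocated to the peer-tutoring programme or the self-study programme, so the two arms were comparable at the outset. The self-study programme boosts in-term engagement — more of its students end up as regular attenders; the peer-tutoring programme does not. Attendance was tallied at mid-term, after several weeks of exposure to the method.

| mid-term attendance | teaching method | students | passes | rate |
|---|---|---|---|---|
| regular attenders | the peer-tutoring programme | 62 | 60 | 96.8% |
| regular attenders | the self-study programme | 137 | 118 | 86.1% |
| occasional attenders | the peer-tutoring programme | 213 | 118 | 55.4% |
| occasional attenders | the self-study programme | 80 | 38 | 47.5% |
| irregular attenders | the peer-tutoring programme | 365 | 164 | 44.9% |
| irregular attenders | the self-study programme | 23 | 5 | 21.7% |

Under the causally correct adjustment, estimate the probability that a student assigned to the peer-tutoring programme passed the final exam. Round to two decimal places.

Mid-term attendance here is a post-treatment variable shaped by the teaching method; conditioning on it would introduce bias rather than remove it. The overall comparison is the causal one.
So P(outcome | do(the peer-tutoring programme)) is just the pooled rate for the peer-tutoring programme: 342/640 = 0.534.

0.53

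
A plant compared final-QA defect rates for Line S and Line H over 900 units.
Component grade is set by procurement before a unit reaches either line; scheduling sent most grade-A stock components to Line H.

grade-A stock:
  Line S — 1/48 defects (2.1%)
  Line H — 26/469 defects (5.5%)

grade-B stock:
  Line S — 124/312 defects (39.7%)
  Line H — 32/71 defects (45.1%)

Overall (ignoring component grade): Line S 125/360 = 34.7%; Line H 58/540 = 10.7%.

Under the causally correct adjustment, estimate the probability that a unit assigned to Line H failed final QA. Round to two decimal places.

0.22

The component grade-specific comparison favours Line S throughout, but the pooled figures favour Line H. The question is whether to condition on component grade.
Component grade satisfies the back-door criterion: it is not a descendant of the line, and it blocks the spurious path from line to outcome. Adjusting for it (i.e., using the within-component grade rates) gives the causal effect.
Standardising Line H to the population component grade mix: 0.574·26/469 + 0.426·32/71 = 0.224.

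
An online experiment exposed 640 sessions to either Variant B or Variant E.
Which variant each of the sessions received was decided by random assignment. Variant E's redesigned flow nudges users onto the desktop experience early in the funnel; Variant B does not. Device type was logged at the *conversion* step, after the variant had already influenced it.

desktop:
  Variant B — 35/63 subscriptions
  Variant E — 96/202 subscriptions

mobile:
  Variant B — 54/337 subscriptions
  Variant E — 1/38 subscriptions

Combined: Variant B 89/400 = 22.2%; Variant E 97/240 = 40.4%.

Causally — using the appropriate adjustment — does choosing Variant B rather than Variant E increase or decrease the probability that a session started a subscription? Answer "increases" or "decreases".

Device type is downstream of the variant. One should not condition on a consequence of treatment, so the overall rates are the right comparison.
Pooled: Variant B 22.2% vs Variant E 40.4%; Variant E is higher overall.

decreases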